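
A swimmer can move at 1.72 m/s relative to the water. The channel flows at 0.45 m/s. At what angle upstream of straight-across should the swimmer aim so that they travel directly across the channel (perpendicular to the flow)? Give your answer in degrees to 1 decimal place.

15.2°

To cancel the current, the upstream component of the swimmer's velocity must equal the flow: 1.72 sin θ = 0.45.
sin θ = 0.45 / 1.72 = 0.2616.
θ = arcsin(0.2616) = 15.167°.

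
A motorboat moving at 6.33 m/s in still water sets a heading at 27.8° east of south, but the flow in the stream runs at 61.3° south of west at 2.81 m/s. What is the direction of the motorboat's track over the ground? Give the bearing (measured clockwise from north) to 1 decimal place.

Taking east as x and north as y: velocity relative to the water = (2.952, -5.599) m/s; the water relative to ground = (-1.349, -2.465) m/s.
Velocity relative to ground = (2.952, -5.599) + (-1.349, -2.465) = (1.603, -8.064) m/s.
Bearing = atan2(1.60, -8.06) = 168.76° clockwise from north.

168.8°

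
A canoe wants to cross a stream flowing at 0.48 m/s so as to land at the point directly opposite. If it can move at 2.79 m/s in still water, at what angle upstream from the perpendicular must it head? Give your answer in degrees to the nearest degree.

10°

To cancel the current, the upstream component of the canoe's velocity must equal the flow: 2.79 sin θ = 0.48.
sin θ = 0.48 / 2.79 = 0.1720.
θ = arcsin(0.1720) = 9.907°.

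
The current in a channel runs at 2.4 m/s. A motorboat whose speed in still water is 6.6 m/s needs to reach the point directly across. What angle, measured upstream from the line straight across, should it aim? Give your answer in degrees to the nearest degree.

21°

To cancel the current, the upstream component of the motorboat's velocity must equal the flow: 6.6 sin θ = 2.4.
sin θ = 2.4 / 6.6 = 0.3636.
θ = arcsin(0.3636) = 21.324°.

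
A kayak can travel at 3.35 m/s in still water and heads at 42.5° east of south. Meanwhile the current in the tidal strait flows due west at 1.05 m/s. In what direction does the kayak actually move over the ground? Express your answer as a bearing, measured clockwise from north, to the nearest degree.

154°

Taking east as x and north as y: velocity relative to the water = (2.263, -2.470) m/s; the water relative to ground = (-1.050, 0.000) m/s.
Velocity relative to ground = (2.263, -2.470) + (-1.050, 0.000) = (1.213, -2.470) m/s.
Bearing = atan2(1.21, -2.47) = 153.84° clockwise from north.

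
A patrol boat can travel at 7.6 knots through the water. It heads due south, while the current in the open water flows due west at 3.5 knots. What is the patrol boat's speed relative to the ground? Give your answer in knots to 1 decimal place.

8.4 knots

Taking east as x and north as y: velocity relative to the water = (0.000, -7.600) knots; the water relative to ground = (-3.500, 0.000) knots.
Velocity relative to ground = (0.000, -7.600) + (-3.500, 0.000) = (-3.500, -7.600) knots.
Speed = |(-3.500, -7.600)| = 8.367 knots.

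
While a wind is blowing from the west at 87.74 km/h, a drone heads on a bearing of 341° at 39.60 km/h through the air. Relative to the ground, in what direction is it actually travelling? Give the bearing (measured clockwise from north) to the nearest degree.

Taking east as x and north as y: velocity relative to the air = (-12.892, 37.443) km/h; the air relative to ground = (87.740, 0.000) km/h.
Velocity relative to ground = (-12.892, 37.443) + (87.740, 0.000) = (74.848, 37.443) km/h.
Bearing = atan2(74.85, 37.44) = 63.42° clockwise from north.

063°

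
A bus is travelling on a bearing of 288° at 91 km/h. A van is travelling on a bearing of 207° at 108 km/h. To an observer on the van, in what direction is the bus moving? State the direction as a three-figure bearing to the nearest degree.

Taking east as x and north as y: bus velocity = (-86.546, 28.121) km/h; van velocity = (-49.031, -96.229) km/h.
Velocity of bus relative to van = (-86.546, 28.121) − (-49.031, -96.229) = (-37.515, 124.349) km/h.
Bearing = atan2(-37.52, 124.35) = 343.21° clockwise from north.

343°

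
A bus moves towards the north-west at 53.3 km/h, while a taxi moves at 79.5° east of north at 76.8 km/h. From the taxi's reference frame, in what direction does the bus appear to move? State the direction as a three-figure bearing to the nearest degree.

Taking east as x and north as y: bus velocity = (-37.689, 37.689) km/h; taxi velocity = (75.514, 13.996) km/h.
Velocity of bus relative to taxi = (-37.689, 37.689) − (75.514, 13.996) = (-113.203, 23.693) km/h.
Bearing = atan2(-113.20, 23.69) = 281.82° clockwise from north.

282°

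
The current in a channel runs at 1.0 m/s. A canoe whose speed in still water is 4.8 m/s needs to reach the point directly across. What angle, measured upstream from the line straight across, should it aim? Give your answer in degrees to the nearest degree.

12°

To cancel the current, the upstream component of the canoe's velocity must equal the flow: 4.8 sin θ = 1.0.
sin θ = 1.0 / 4.8 = 0.2083.
θ = arcsin(0.2083) = 12.025°.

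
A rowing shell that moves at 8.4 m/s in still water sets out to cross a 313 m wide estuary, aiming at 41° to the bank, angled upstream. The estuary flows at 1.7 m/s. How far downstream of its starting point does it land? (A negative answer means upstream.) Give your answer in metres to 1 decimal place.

-263.5 m

Perpendicular speed = 5.511 m/s; crossing time = 313 / 5.511 = 56.797 s.
Net downstream speed = -4.640 m/s.
Drift = -4.640 × 56.797 = -263.511 m (upstream).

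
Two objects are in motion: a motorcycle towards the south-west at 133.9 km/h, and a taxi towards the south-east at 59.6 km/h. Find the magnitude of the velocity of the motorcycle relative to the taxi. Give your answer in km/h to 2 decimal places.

Taking east as x and north as y: motorcycle velocity = (-94.682, -94.682) km/h; taxi velocity = (42.144, -42.144) km/h.
Velocity of motorcycle relative to taxi = (-94.682, -94.682) − (42.144, -42.144) = (-136.825, -52.538) km/h.
Magnitude = |(-136.825, -52.538)| = 146.565 km/h.

146.57 km/h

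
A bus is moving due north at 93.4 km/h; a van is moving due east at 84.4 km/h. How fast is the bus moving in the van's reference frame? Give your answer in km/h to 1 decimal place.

Taking east as x and north as y: bus velocity = (0.000, 93.400) km/h; van velocity = (84.400, 0.000) km/h.
Velocity of bus relative to van = (0.000, 93.400) − (84.400, 0.000) = (-84.400, 93.400) km/h.
Magnitude = |(-84.400, 93.400)| = 125.885 km/h.

125.9 km/h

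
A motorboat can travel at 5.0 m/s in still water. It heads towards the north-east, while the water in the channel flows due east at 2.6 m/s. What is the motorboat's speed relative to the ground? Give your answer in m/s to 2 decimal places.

Taking east as x and north as y: velocity relative to the water = (3.536, 3.536) m/s; the water relative to ground = (2.600, 0.000) m/s.
Velocity relative to ground = (3.536, 3.536) + (2.600, 0.000) = (6.136, 3.536) m/s.
Speed = |(6.136, 3.536)| = 7.081 m/s.

7.08 m/s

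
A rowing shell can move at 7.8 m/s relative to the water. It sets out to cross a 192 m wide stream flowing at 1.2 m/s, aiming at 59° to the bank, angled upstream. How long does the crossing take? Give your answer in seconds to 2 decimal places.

The component of the rowing shell's velocity perpendicular to the bank is 7.8 × sin 59° = 6.686 m/s.
The current is parallel to the bank, so it does not affect the crossing time.
Time = 192 / 6.686 = 28.717 s.

28.72 s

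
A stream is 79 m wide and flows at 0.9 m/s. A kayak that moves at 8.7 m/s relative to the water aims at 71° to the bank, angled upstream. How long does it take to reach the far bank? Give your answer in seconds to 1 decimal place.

The component of the kayak's velocity perpendicular to the bank is 8.7 × sin 71° = 8.226 m/s.
Only the cross-stream component determines the crossing time; the current contributes nothing perpendicular to the bank.
Time = 79 / 8.226 = 9.604 s.

9.6 s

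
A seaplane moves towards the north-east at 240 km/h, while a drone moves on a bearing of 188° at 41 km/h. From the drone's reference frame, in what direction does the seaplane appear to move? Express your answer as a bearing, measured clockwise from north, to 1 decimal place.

Taking east as x and north as y: seaplane velocity = (169.706, 169.706) km/h; drone velocity = (-5.706, -40.601) km/h.
Velocity of seaplane relative to drone = (169.706, 169.706) − (-5.706, -40.601) = (175.412, 210.307) km/h.
Bearing = atan2(175.41, 210.31) = 39.83° clockwise from north.

039.8°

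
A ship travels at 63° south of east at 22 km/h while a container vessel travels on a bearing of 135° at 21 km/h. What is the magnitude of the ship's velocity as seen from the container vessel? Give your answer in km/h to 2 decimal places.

6.80 km/h

Taking east as x and north as y: ship velocity = (9.988, -19.602) km/h; container vessel velocity = (14.849, -14.849) km/h.
Velocity of ship relative to container vessel = (9.988, -19.602) − (14.849, -14.849) = (-4.861, -4.753) km/h.
Magnitude = |(-4.861, -4.753)| = 6.799 km/h.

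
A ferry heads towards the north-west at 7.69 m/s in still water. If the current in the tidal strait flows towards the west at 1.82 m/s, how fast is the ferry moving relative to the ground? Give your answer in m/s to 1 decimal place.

Taking east as x and north as y: velocity relative to the water = (-5.438, 5.438) m/s; the water relative to ground = (-1.820, 0.000) m/s.
Velocity relative to ground = (-5.438, 5.438) + (-1.820, 0.000) = (-7.258, 5.438) m/s.
Speed = |(-7.258, 5.438)| = 9.069 m/s.

9.1 m/s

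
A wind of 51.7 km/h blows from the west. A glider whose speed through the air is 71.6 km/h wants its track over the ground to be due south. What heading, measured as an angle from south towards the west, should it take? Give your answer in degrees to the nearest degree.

The wind pushes perpendicular to the desired track; the heading must have a component into the wind equal to 51.7 km/h: 71.6 sin θ = 51.7.
sin θ = 0.7221, so θ = 46.225°.

46°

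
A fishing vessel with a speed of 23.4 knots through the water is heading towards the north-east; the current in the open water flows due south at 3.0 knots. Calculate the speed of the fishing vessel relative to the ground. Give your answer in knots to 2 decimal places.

Taking east as x and north as y: velocity relative to the water = (16.546, 16.546) knots; the water relative to ground = (0.000, -3.000) knots.
Velocity relative to ground = (16.546, 16.546) + (0.000, -3.000) = (16.546, 13.546) knots.
Speed = |(16.546, 13.546)| = 21.384 knots.

21.38 knots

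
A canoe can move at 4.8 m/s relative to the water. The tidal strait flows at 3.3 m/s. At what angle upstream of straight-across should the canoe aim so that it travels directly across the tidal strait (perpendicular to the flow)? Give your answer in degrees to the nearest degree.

43°

To cancel the current, the upstream component of the canoe's velocity must equal the flow: 4.8 sin θ = 3.3.
sin θ = 3.3 / 4.8 = 0.6875.
θ = arcsin(0.6875) = 43.433°.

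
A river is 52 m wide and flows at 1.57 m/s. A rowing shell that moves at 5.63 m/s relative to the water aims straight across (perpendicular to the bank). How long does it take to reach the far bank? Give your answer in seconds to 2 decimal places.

9.24 s

The component of the rowing shell's velocity perpendicular to the bank is 5.63 m/s.
The flow acts along the bank and has no component across it.
Time = 52 / 5.630 = 9.236 s.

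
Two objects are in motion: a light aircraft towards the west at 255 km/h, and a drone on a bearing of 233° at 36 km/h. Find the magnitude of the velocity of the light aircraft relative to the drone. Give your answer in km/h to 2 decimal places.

Taking east as x and north as y: light aircraft velocity = (-255.000, 0.000) km/h; drone velocity = (-28.751, -21.665) km/h.
Velocity of light aircraft relative to drone = (-255.000, 0.000) − (-28.751, -21.665) = (-226.249, 21.665) km/h.
Magnitude = |(-226.249, 21.665)| = 227.284 km/h.

227.28 km/h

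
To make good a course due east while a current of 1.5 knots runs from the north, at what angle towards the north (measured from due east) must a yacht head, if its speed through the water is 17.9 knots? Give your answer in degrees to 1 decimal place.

4.8°

The current pushes perpendicular to the desired track; the heading must have a component into the current equal to 1.5 knots: 17.9 sin θ = 1.5.
sin θ = 0.0838, so θ = 4.807°.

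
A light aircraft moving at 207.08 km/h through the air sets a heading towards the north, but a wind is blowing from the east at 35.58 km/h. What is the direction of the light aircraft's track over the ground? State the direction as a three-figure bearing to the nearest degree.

Taking east as x and north as y: velocity relative to the air = (0.000, 207.080) km/h; the air relative to ground = (-35.580, 0.000) km/h.
Velocity relative to ground = (0.000, 207.080) + (-35.580, 0.000) = (-35.580, 207.080) km/h.
Bearing = atan2(-35.58, 207.08) = 350.25° clockwise from north.

350°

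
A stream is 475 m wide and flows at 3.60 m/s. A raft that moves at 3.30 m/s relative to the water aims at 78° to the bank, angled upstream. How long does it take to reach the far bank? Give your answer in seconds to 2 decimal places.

147.16 s

The component of the raft's velocity perpendicular to the bank is 3.30 × sin 78° = 3.228 m/s.
Only the cross-stream component determines the crossing time; the current contributes nothing perpendicular to the bank.
Time = 475 / 3.228 = 147.155 s.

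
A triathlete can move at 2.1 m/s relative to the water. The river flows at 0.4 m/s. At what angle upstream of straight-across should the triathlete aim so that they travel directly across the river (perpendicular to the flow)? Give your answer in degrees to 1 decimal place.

To cancel the current, the upstream component of the triathlete's velocity must equal the flow: 2.1 sin θ = 0.4.
sin θ = 0.4 / 2.1 = 0.1905.
θ = arcsin(0.1905) = 10.981°.

11.0°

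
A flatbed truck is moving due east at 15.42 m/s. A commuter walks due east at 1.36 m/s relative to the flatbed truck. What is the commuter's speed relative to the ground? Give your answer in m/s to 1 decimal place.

Taking east as x and north as y: flatbed truck velocity = (15.420, 0.000) m/s; commuter velocity relative to flatbed truck = (1.360, 0.000) m/s.
Velocity relative to ground = (15.420, 0.000) + (1.360, 0.000) = (16.780, 0.000) m/s.
Speed = |(16.780, 0.000)| = 16.780 m/s.

16.8 m/s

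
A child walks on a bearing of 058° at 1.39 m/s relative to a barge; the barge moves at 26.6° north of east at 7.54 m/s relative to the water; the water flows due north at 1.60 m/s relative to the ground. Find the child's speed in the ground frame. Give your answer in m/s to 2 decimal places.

9.77 m/s

In east/north components (m/s): child relative to barge = (1.179, 0.737); barge relative to water = (6.742, 3.376); water relative to ground = (0.000, 1.600).
Sum = (7.921, 5.713) m/s.
Speed = |(7.921, 5.713)| = 9.766 m/s.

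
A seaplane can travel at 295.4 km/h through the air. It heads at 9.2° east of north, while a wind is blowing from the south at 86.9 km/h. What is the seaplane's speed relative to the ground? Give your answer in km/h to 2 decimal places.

Taking east as x and north as y: velocity relative to the air = (47.229, 291.600) km/h; the air relative to ground = (0.000, 86.900) km/h.
Velocity relative to ground = (47.229, 291.600) + (0.000, 86.900) = (47.229, 378.500) km/h.
Speed = |(47.229, 378.500)| = 381.435 km/h.

381.44 km/h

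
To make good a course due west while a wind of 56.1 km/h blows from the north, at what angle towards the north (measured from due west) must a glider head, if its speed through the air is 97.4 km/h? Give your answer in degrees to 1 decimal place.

The wind pushes perpendicular to the desired track; the heading must have a component into the wind equal to 56.1 km/h: 97.4 sin θ = 56.1.
sin θ = 0.5760, so θ = 35.168°.

35.2°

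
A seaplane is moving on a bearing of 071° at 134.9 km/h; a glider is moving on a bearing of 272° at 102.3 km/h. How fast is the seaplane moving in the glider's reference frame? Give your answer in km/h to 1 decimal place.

Taking east as x and north as y: seaplane velocity = (127.550, 43.919) km/h; glider velocity = (-102.238, 3.570) km/h.
Velocity of seaplane relative to glider = (127.550, 43.919) − (-102.238, 3.570) = (229.788, 40.349) km/h.
Magnitude = |(229.788, 40.349)| = 233.304 km/h.

233.3 km/h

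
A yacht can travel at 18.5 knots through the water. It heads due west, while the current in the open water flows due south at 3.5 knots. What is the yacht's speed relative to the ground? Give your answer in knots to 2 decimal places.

Taking east as x and north as y: velocity relative to the water = (-18.500, 0.000) knots; the water relative to ground = (0.000, -3.500) knots.
Velocity relative to ground = (-18.500, 0.000) + (0.000, -3.500) = (-18.500, -3.500) knots.
Speed = |(-18.500, -3.500)| = 18.828 knots.

18.83 knots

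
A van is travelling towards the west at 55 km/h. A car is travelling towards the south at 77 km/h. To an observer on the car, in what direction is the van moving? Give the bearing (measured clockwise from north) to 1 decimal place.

Taking east as x and north as y: van velocity = (-55.000, 0.000) km/h; car velocity = (0.000, -77.000) km/h.
Velocity of van relative to car = (-55.000, 0.000) − (0.000, -77.000) = (-55.000, 77.000) km/h.
Bearing = atan2(-55.00, 77.00) = 324.46° clockwise from north.

324.5°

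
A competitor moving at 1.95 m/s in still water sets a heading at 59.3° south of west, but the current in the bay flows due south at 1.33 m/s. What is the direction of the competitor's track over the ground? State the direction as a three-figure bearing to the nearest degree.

Taking east as x and north as y: velocity relative to the water = (-0.996, -1.677) m/s; the water relative to ground = (0.000, -1.330) m/s.
Velocity relative to ground = (-0.996, -1.677) + (0.000, -1.330) = (-0.996, -3.007) m/s.
Bearing = atan2(-1.00, -3.01) = 198.32° clockwise from north.

198°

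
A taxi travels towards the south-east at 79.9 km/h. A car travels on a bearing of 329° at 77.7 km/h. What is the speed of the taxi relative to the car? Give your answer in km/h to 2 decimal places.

Taking east as x and north as y: taxi velocity = (56.498, -56.498) km/h; car velocity = (-40.018, 66.602) km/h.
Velocity of taxi relative to car = (56.498, -56.498) − (-40.018, 66.602) = (96.516, -123.100) km/h.
Magnitude = |(96.516, -123.100)| = 156.426 km/h.

156.43 km/h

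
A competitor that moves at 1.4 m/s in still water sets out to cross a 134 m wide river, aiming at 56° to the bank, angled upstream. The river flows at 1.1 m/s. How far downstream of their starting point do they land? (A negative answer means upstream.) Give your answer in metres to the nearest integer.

37 m

Perpendicular speed = 1.161 m/s; crossing time = 134 / 1.161 = 115.452 s.
Net downstream speed = 0.317 m/s.
Drift = 0.317 × 115.452 = 36.613 m (downstream).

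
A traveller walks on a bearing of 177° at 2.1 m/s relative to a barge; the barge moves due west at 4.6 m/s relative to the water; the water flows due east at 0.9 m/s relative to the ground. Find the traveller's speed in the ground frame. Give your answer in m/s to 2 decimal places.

4.16 m/s

In east/north components (m/s): traveller relative to barge = (0.110, -2.097); barge relative to water = (-4.600, 0.000); water relative to ground = (0.900, 0.000).
Sum = (-3.590, -2.097) m/s.
Speed = |(-3.590, -2.097)| = 4.158 m/s.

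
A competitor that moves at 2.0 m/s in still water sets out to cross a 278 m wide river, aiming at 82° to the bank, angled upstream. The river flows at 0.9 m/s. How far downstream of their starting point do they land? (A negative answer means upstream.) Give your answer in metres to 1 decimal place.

87.3 m

Perpendicular speed = 1.981 m/s; crossing time = 278 / 1.981 = 140.366 s.
Net downstream speed = 0.622 m/s.
Drift = 0.622 × 140.366 = 87.259 m (downstream).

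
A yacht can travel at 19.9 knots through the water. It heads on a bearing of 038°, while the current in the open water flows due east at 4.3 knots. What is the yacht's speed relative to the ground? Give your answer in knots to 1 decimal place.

Taking east as x and north as y: velocity relative to the water = (12.252, 15.681) knots; the water relative to ground = (4.300, 0.000) knots.
Velocity relative to ground = (12.252, 15.681) + (4.300, 0.000) = (16.552, 15.681) knots.
Speed = |(16.552, 15.681)| = 22.801 knots.

22.8 knots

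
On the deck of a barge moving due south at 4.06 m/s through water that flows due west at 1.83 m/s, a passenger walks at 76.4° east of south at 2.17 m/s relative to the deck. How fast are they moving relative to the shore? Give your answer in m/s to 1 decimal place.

In east/north components (m/s): passenger relative to barge = (2.109, -0.510); barge relative to water = (0.000, -4.060); water relative to ground = (-1.830, 0.000).
Sum = (0.279, -4.570) m/s.
Speed = |(0.279, -4.570)| = 4.579 m/s.

4.6 m/s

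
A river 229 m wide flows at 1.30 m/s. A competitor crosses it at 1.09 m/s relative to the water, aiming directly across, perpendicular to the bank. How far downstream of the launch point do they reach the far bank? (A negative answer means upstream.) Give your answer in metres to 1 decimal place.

Perpendicular speed = 1.090 m/s; crossing time = 229 / 1.090 = 210.092 s.
Net downstream speed = 1.300 m/s.
Drift = 1.300 × 210.092 = 273.119 m (downstream).

273.1 m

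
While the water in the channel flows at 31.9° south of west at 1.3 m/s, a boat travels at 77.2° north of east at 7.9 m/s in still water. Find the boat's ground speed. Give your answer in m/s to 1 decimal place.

Taking east as x and north as y: velocity relative to the water = (1.750, 7.704) m/s; the water relative to ground = (-1.104, -0.687) m/s.
Velocity relative to ground = (1.750, 7.704) + (-1.104, -0.687) = (0.647, 7.017) m/s.
Speed = |(0.647, 7.017)| = 7.046 m/s.

7.0 m/s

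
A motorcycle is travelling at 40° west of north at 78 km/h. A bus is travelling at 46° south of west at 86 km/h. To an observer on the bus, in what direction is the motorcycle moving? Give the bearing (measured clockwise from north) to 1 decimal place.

Taking east as x and north as y: motorcycle velocity = (-50.137, 59.751) km/h; bus velocity = (-59.741, -61.863) km/h.
Velocity of motorcycle relative to bus = (-50.137, 59.751) − (-59.741, -61.863) = (9.603, 121.615) km/h.
Bearing = atan2(9.60, 121.61) = 4.51° clockwise from north.

004.5°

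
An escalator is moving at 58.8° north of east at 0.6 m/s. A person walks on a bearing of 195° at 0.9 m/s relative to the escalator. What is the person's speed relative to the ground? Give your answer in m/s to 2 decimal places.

0.36 m/s

Taking east as x and north as y: escalator velocity = (0.311, 0.513) m/s; person velocity relative to escalator = (-0.233, -0.869) m/s.
Velocity relative to ground = (0.311, 0.513) + (-0.233, -0.869) = (0.078, -0.356) m/s.
Speed = |(0.078, -0.356)| = 0.365 m/s.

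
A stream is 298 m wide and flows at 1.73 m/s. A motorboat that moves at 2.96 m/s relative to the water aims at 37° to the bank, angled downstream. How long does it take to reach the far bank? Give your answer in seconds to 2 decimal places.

The component of the motorboat's velocity perpendicular to the bank is 2.96 × sin 37° = 1.781 m/s.
Only the cross-stream component determines the crossing time; the current contributes nothing perpendicular to the bank.
Time = 298 / 1.781 = 167.287 s.

167.29 s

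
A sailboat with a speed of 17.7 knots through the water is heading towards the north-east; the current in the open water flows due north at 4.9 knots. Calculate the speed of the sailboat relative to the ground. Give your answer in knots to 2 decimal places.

Taking east as x and north as y: velocity relative to the water = (12.516, 12.516) knots; the water relative to ground = (0.000, 4.900) knots.
Velocity relative to ground = (12.516, 12.516) + (0.000, 4.900) = (12.516, 17.416) knots.
Speed = |(12.516, 17.416)| = 21.447 knots.

21.45 knots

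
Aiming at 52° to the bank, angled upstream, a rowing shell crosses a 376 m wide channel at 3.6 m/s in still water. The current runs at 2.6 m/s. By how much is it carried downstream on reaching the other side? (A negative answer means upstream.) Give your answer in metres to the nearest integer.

Perpendicular speed = 2.837 m/s; crossing time = 376 / 2.837 = 132.542 s.
Net downstream speed = 0.384 m/s.
Drift = 0.384 × 132.542 = 50.846 m (downstream).

51 m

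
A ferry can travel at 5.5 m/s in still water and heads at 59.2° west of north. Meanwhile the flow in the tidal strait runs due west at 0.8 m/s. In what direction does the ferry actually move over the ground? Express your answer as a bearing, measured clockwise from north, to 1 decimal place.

297.0°

Taking east as x and north as y: velocity relative to the water = (-4.724, 2.816) m/s; the water relative to ground = (-0.800, 0.000) m/s.
Velocity relative to ground = (-4.724, 2.816) + (-0.800, 0.000) = (-5.524, 2.816) m/s.
Bearing = atan2(-5.52, 2.82) = 297.01° clockwise from north.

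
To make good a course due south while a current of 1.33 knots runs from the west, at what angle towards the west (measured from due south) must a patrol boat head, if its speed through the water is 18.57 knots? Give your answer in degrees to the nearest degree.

The current pushes perpendicular to the desired track; the heading must have a component into the current equal to 1.33 knots: 18.57 sin θ = 1.33.
sin θ = 0.0716, so θ = 4.107°.

4°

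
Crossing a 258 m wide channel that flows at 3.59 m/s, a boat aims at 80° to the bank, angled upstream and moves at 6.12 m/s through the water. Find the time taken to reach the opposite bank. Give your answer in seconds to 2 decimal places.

The component of the boat's velocity perpendicular to the bank is 6.12 × sin 80° = 6.027 m/s.
The current is parallel to the bank, so it does not affect the crossing time.
Time = 258 / 6.027 = 42.807 s.

42.81 s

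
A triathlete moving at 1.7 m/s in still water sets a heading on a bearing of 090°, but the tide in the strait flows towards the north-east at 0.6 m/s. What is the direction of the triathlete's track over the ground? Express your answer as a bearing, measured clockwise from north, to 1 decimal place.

078.7°

Taking east as x and north as y: velocity relative to the water = (1.700, 0.000) m/s; the water relative to ground = (0.424, 0.424) m/s.
Velocity relative to ground = (1.700, 0.000) + (0.424, 0.424) = (2.124, 0.424) m/s.
Bearing = atan2(2.12, 0.42) = 78.71° clockwise from north.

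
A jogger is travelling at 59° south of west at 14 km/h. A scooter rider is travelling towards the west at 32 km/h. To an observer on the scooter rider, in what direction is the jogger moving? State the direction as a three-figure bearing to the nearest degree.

116°

Taking east as x and north as y: jogger velocity = (-7.211, -12.000) km/h; scooter rider velocity = (-32.000, 0.000) km/h.
Velocity of jogger relative to scooter rider = (-7.211, -12.000) − (-32.000, 0.000) = (24.789, -12.000) km/h.
Bearing = atan2(24.79, -12.00) = 115.83° clockwise from north.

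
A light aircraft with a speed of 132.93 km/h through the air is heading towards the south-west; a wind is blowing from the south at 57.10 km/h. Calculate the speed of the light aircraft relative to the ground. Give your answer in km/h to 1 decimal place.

Taking east as x and north as y: velocity relative to the air = (-93.996, -93.996) km/h; the air relative to ground = (0.000, 57.100) km/h.
Velocity relative to ground = (-93.996, -93.996) + (0.000, 57.100) = (-93.996, -36.896) km/h.
Speed = |(-93.996, -36.896)| = 100.978 km/h.

101.0 km/h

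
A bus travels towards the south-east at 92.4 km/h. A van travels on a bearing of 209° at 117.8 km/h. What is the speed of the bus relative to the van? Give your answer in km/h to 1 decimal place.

Taking east as x and north as y: bus velocity = (65.337, -65.337) km/h; van velocity = (-57.111, -103.030) km/h.
Velocity of bus relative to van = (65.337, -65.337) − (-57.111, -103.030) = (122.447, 37.694) km/h.
Magnitude = |(122.447, 37.694)| = 128.118 km/h.

128.1 km/h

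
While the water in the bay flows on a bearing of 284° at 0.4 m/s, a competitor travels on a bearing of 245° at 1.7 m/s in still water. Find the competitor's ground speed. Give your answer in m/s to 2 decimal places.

Taking east as x and north as y: velocity relative to the water = (-1.541, -0.718) m/s; the water relative to ground = (-0.388, 0.097) m/s.
Velocity relative to ground = (-1.541, -0.718) + (-0.388, 0.097) = (-1.929, -0.622) m/s.
Speed = |(-1.929, -0.622)| = 2.027 m/s.

2.03 m/s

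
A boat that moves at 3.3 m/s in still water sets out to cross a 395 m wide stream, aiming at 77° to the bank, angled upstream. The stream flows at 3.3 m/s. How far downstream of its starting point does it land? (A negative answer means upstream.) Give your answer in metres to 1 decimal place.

314.2 m

Perpendicular speed = 3.215 m/s; crossing time = 395 / 3.215 = 122.845 s.
Net downstream speed = 2.558 m/s.
Drift = 2.558 × 122.845 = 314.197 m (downstream).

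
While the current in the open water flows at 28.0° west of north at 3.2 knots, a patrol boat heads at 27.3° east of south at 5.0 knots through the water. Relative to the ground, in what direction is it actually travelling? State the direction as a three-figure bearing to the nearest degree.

154°

Taking east as x and north as y: velocity relative to the water = (2.293, -4.443) knots; the water relative to ground = (-1.502, 2.825) knots.
Velocity relative to ground = (2.293, -4.443) + (-1.502, 2.825) = (0.791, -1.618) knots.
Bearing = atan2(0.79, -1.62) = 153.94° clockwise from north.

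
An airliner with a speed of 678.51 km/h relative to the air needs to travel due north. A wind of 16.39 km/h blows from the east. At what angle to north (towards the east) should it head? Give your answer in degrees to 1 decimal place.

The wind pushes perpendicular to the desired track; the heading must have a component into the wind equal to 16.39 km/h: 678.51 sin θ = 16.39.
sin θ = 0.0242, so θ = 1.384°.

1.4°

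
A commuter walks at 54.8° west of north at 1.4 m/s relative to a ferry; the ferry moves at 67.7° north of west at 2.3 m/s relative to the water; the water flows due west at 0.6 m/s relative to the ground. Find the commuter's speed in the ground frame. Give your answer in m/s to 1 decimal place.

In east/north components (m/s): commuter relative to ferry = (-1.144, 0.807); ferry relative to water = (-0.873, 2.128); water relative to ground = (-0.600, 0.000).
Sum = (-2.617, 2.935) m/s.
Speed = |(-2.617, 2.935)| = 3.932 m/s.

3.9 m/s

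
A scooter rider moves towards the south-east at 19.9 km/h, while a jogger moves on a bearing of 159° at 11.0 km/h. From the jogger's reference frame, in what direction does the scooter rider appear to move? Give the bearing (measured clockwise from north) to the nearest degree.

Taking east as x and north as y: scooter rider velocity = (14.071, -14.071) km/h; jogger velocity = (3.942, -10.269) km/h.
Velocity of scooter rider relative to jogger = (14.071, -14.071) − (3.942, -10.269) = (10.129, -3.802) km/h.
Bearing = atan2(10.13, -3.80) = 110.57° clockwise from north.

111°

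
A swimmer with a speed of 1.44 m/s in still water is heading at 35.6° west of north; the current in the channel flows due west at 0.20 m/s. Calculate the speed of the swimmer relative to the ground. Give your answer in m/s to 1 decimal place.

Taking east as x and north as y: velocity relative to the water = (-0.838, 1.171) m/s; the water relative to ground = (-0.200, 0.000) m/s.
Velocity relative to ground = (-0.838, 1.171) + (-0.200, 0.000) = (-1.038, 1.171) m/s.
Speed = |(-1.038, 1.171)| = 1.565 m/s.

1.6 m/s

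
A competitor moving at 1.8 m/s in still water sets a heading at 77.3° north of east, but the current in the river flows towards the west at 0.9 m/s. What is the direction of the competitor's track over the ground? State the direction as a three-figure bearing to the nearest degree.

344°

Taking east as x and north as y: velocity relative to the water = (0.396, 1.756) m/s; the water relative to ground = (-0.900, 0.000) m/s.
Velocity relative to ground = (0.396, 1.756) + (-0.900, 0.000) = (-0.504, 1.756) m/s.
Bearing = atan2(-0.50, 1.76) = 343.98° clockwise from north.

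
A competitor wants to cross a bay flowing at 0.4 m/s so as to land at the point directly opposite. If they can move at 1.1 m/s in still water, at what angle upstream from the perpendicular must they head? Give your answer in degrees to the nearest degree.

21°

To cancel the current, the upstream component of the competitor's velocity must equal the flow: 1.1 sin θ = 0.4.
sin θ = 0.4 / 1.1 = 0.3636.
θ = arcsin(0.3636) = 21.324°.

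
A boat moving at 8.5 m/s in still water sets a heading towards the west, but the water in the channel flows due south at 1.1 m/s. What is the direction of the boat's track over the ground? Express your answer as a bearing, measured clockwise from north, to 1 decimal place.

262.6°

Taking east as x and north as y: velocity relative to the water = (-8.500, 0.000) m/s; the water relative to ground = (0.000, -1.100) m/s.
Velocity relative to ground = (-8.500, 0.000) + (0.000, -1.100) = (-8.500, -1.100) m/s.
Bearing = atan2(-8.50, -1.10) = 262.63° clockwise from north.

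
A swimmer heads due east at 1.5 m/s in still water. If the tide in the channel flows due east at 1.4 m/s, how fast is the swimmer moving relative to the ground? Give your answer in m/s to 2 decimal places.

Taking east as x and north as y: velocity relative to the water = (1.500, 0.000) m/s; the water relative to ground = (1.400, 0.000) m/s.
Velocity relative to ground = (1.500, 0.000) + (1.400, 0.000) = (2.900, 0.000) m/s.
Speed = |(2.900, 0.000)| = 2.900 m/s.

2.90 m/s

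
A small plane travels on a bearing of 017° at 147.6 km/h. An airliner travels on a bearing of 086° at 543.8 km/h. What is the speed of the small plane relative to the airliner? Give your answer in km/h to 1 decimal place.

509.9 km/h

Taking east as x and north as y: small plane velocity = (43.154, 141.151) km/h; airliner velocity = (542.475, 37.934) km/h.
Velocity of small plane relative to airliner = (43.154, 141.151) − (542.475, 37.934) = (-499.321, 103.217) km/h.
Magnitude = |(-499.321, 103.217)| = 509.878 km/h.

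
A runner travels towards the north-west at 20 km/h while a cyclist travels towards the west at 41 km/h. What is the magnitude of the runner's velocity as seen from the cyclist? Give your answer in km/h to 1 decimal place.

Taking east as x and north as y: runner velocity = (-14.142, 14.142) km/h; cyclist velocity = (-41.000, 0.000) km/h.
Velocity of runner relative to cyclist = (-14.142, 14.142) − (-41.000, 0.000) = (26.858, 14.142) km/h.
Magnitude = |(26.858, 14.142)| = 30.354 km/h.

30.4 km/h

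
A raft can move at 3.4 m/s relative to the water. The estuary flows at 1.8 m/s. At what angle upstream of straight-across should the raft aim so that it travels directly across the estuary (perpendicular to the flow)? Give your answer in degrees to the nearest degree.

To cancel the current, the upstream component of the raft's velocity must equal the flow: 3.4 sin θ = 1.8.
sin θ = 1.8 / 3.4 = 0.5294.
θ = arcsin(0.5294) = 31.966°.

32°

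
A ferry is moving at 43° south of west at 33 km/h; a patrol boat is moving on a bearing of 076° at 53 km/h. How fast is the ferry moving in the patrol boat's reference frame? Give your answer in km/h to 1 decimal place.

83.4 km/h

Taking east as x and north as y: ferry velocity = (-24.135, -22.506) km/h; patrol boat velocity = (51.426, 12.822) km/h.
Velocity of ferry relative to patrol boat = (-24.135, -22.506) − (51.426, 12.822) = (-75.560, -35.328) km/h.
Magnitude = |(-75.560, -35.328)| = 83.411 km/h.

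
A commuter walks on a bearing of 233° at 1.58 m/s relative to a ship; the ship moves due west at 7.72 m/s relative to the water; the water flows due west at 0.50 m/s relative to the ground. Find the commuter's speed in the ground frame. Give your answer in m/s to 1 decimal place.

In east/north components (m/s): commuter relative to ship = (-1.262, -0.951); ship relative to water = (-7.720, 0.000); water relative to ground = (-0.500, 0.000).
Sum = (-9.482, -0.951) m/s.
Speed = |(-9.482, -0.951)| = 9.529 m/s.

9.5 m/s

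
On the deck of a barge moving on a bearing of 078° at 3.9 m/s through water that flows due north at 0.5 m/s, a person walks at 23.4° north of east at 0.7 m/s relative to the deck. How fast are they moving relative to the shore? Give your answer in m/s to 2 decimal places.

In east/north components (m/s): person relative to barge = (0.642, 0.278); barge relative to water = (3.815, 0.811); water relative to ground = (0.000, 0.500).
Sum = (4.457, 1.589) m/s.
Speed = |(4.457, 1.589)| = 4.732 m/s.

4.73 m/s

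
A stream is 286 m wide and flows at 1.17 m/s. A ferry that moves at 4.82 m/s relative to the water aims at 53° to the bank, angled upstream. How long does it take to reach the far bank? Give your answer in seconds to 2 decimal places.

The component of the ferry's velocity perpendicular to the bank is 4.82 × sin 53° = 3.849 m/s.
Only the cross-stream component determines the crossing time; the current contributes nothing perpendicular to the bank.
Time = 286 / 3.849 = 74.297 s.

74.30 s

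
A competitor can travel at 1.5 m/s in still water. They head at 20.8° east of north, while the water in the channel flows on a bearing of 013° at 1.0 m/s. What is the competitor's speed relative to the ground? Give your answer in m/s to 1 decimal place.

Taking east as x and north as y: velocity relative to the water = (0.533, 1.402) m/s; the water relative to ground = (0.225, 0.974) m/s.
Velocity relative to ground = (0.533, 1.402) + (0.225, 0.974) = (0.758, 2.377) m/s.
Speed = |(0.758, 2.377)| = 2.494 m/s.

2.5 m/s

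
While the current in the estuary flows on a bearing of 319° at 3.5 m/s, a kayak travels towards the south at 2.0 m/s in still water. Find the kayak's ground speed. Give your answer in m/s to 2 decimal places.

Taking east as x and north as y: velocity relative to the water = (0.000, -2.000) m/s; the water relative to ground = (-2.296, 2.641) m/s.
Velocity relative to ground = (0.000, -2.000) + (-2.296, 2.641) = (-2.296, 0.641) m/s.
Speed = |(-2.296, 0.641)| = 2.384 m/s.

2.38 m/s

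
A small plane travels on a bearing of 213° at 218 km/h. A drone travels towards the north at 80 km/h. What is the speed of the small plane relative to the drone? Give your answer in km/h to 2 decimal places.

288.40 km/h

Taking east as x and north as y: small plane velocity = (-118.731, -182.830) km/h; drone velocity = (0.000, 80.000) km/h.
Velocity of small plane relative to drone = (-118.731, -182.830) − (0.000, 80.000) = (-118.731, -262.830) km/h.
Magnitude = |(-118.731, -262.830)| = 288.404 km/h.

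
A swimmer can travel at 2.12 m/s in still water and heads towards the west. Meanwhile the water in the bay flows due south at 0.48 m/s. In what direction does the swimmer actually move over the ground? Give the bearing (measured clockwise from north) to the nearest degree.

257°

Taking east as x and north as y: velocity relative to the water = (-2.120, 0.000) m/s; the water relative to ground = (0.000, -0.480) m/s.
Velocity relative to ground = (-2.120, 0.000) + (0.000, -0.480) = (-2.120, -0.480) m/s.
Bearing = atan2(-2.12, -0.48) = 257.24° clockwise from north.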